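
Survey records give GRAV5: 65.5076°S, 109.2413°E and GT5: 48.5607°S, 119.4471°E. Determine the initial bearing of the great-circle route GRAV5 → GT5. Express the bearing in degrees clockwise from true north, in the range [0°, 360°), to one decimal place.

22.6°

Δλ = 10.2058°
y = sin Δλ · cos φ₂ = 0.117265
x = cos φ₁ sin φ₂ − sin φ₁ cos φ₂ cos Δλ = 0.281956
θ = atan2(y, x) = 22.5824° → 22.5824° (mod 360°)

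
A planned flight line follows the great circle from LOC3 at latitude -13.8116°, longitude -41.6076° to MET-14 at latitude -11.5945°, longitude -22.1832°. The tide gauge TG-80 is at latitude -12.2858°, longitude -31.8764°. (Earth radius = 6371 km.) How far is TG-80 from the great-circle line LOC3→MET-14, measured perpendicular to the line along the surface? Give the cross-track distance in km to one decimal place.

δ₁₃ = central angle LOC3→TG-80 = 0.167570 rad  (haversine)
θ₁₃ = bearing LOC3→TG-80 = 81.980°,  θ₁₂ = bearing LOC3→MET-14 = 85.546°
dₓₜ = R·arcsin(sin δ₁₃ · sin(θ₁₃ − θ₁₂)) = 6371·arcsin(0.16679·sin(-3.566°)) = -66.102 km
|dₓₜ| = 66.102 km

66.1 km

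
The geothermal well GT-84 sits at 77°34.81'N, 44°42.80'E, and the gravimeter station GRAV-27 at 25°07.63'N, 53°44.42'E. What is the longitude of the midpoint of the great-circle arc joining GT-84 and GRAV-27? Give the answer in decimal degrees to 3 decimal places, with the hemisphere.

52.011°E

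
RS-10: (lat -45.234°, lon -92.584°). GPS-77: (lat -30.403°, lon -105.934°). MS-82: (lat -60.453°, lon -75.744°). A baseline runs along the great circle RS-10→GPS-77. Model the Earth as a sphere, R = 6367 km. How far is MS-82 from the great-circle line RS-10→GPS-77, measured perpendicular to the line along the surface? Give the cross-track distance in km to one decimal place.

431.0 km

δ₁₃ = central angle RS-10→MS-82 = 0.317440 rad  (haversine)
θ₁₃ = bearing RS-10→MS-82 = 152.762°,  θ₁₂ = bearing RS-10→GPS-77 = 320.247°
dₓₜ = R·arcsin(sin δ₁₃ · sin(θ₁₃ − θ₁₂)) = 6367·arcsin(0.31214·sin(-167.485°)) = -430.980 km
|dₓₜ| = 430.980 km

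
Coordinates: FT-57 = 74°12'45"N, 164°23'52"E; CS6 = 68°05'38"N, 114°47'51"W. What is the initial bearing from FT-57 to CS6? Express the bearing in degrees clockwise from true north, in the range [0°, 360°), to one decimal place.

FT-57: φ = +74.21250°, λ = +164.39778°
CS6: φ = +68.09389°, λ = -114.79750°
Δλ = 80.8047°
y = sin Δλ · cos φ₂ = 0.368292
x = cos φ₁ sin φ₂ − sin φ₁ cos φ₂ cos Δλ = 0.195056
θ = atan2(y, x) = 62.0933° → 62.0933° (mod 360°)

62.1°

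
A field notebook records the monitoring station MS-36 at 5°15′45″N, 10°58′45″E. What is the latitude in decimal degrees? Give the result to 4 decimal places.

5.2625°N

5° + 15′/60 + 45″/3600 = 5 + 0.25000 + 0.01250 = 5.2625°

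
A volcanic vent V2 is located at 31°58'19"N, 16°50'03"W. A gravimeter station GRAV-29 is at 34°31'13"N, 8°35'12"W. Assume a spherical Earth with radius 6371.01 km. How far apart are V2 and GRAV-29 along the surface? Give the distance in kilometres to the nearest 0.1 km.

V2: φ = +31.97194°, λ = -16.83417°
GRAV-29: φ = +34.52028°, λ = -8.58667°
Δφ = 2.5483°,  Δλ = 8.2475°
a = sin²(Δφ/2) + cos φ₁ cos φ₂ sin²(Δλ/2) = 0.004109
c = 2·arcsin(√a) = 0.128288 rad = 7.3504°
d = R·c = 6371.01 × 0.128288 = 817.3 km

817.3 km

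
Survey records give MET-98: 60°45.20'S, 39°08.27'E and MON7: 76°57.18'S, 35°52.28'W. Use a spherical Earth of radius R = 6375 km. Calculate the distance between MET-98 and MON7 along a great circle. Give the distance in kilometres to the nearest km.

MET-98: φ = -60.75333°, λ = +39.13783°
MON7: φ = -76.95300°, λ = -35.87133°
Δφ = -16.1997°,  Δλ = -75.0092°
a = sin²(Δφ/2) + cos φ₁ cos φ₂ sin²(Δλ/2) = 0.060735
c = 2·arcsin(√a) = 0.498021 rad = 28.5345°
d = R·c = 6375 × 0.498021 = 3174.9 km

3175 km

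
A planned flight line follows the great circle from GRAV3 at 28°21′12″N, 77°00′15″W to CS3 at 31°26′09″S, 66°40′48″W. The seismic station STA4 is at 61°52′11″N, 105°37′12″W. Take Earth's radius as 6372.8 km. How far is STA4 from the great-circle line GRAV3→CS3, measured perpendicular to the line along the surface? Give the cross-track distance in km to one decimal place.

770.3 km

GRAV3: φ = +28.35333°, λ = -77.00417°
CS3: φ = -31.43583°, λ = -66.68000°
STA4: φ = +61.86972°, λ = -105.62000°
δ₁₃ = central angle GRAV3→STA4 = 0.671248 rad  (haversine)
θ₁₃ = bearing GRAV3→STA4 = 338.712°,  θ₁₂ = bearing GRAV3→CS3 = 169.890°
dₓₜ = R·arcsin(sin δ₁₃ · sin(θ₁₃ − θ₁₂)) = 6372.8·arcsin(0.62196·sin(168.822°)) = 770.285 km
|dₓₜ| = 770.285 km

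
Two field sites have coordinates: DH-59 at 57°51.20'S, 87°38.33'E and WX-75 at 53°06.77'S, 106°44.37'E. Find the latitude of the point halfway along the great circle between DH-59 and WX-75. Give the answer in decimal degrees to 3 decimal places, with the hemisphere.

DH-59: φ = -57.85333°, λ = +87.63883°
WX-75: φ = -53.11283°, λ = +106.73950°
Bx = cos φ₂ cos Δλ = 0.567195,  By = cos φ₂ sin Δλ = 0.196416
φₘ = atan2(sin φ₁ + sin φ₂, √((cos φ₁ + Bx)² + By²)) = -55.85414°
λₘ = λ₁ + atan2(By, cos φ₁ + Bx) = 97.76935°

55.854°S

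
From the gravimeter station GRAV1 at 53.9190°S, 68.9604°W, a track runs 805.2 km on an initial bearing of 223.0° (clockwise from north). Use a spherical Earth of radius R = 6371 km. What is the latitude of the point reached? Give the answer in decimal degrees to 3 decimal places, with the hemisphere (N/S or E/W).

58.874°S

δ = d/R = 805.2/6371 = 0.126385 rad
φ₂ = arcsin(sin φ₁ cos δ + cos φ₁ sin δ cos θ)
   = arcsin(-0.80819·0.99202 + 0.58893·0.12605·-0.73135) = -58.87375°
λ₂ = λ₁ + atan2(sin θ sin δ cos φ₁, cos δ − sin φ₁ sin φ₂) = -78.53322°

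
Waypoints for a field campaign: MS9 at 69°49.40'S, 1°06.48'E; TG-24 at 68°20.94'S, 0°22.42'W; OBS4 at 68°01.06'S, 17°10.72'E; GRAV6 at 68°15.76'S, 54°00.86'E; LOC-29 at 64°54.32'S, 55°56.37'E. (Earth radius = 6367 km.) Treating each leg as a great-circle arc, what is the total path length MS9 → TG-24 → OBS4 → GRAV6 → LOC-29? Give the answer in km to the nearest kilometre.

2782 km

MS9: φ = -69.82333°, λ = +1.10800°
TG-24: φ = -68.34900°, λ = -0.37367°
OBS4: φ = -68.01767°, λ = +17.17867°
GRAV6: φ = -68.26267°, λ = +54.01433°
LOC-29: φ = -64.90533°, λ = +55.93950°
MS9→TG-24: c = 0.027336 rad, d = 174.05 km
TG-24→OBS4: c = 0.113610 rad, d = 723.36 km
OBS4→GRAV6: c = 0.235857 rad, d = 1501.70 km
GRAV6→LOC-29: c = 0.060091 rad, d = 382.60 km
Total = 174.05 + 723.36 + 1501.70 + 382.60 = 2781.71 km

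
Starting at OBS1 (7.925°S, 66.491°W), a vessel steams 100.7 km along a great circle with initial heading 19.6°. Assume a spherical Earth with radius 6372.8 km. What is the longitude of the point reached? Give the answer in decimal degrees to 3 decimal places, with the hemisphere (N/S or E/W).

δ = d/R = 100.7/6372.8 = 0.015802 rad
φ₂ = arcsin(sin φ₁ cos δ + cos φ₁ sin δ cos θ)
   = arcsin(-0.13788·0.99988 + 0.99045·0.01580·0.94206) = -7.07199°
λ₂ = λ₁ + atan2(sin θ sin δ cos φ₁, cos δ − sin φ₁ sin φ₂) = -66.18498°

66.185°W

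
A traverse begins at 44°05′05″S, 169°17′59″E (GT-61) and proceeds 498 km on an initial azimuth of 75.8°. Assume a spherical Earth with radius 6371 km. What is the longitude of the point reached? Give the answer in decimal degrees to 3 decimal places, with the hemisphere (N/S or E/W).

GT-61: φ = -44.08472°, λ = +169.29972°
δ = d/R = 498/6371 = 0.078167 rad
φ₂ = arcsin(sin φ₁ cos δ + cos φ₁ sin δ cos θ)
   = arcsin(-0.69572·0.99695 + 0.71831·0.07809·0.24531) = -42.83094°
λ₂ = λ₁ + atan2(sin θ sin δ cos φ₁, cos δ − sin φ₁ sin φ₂) = 175.22462°

175.225°E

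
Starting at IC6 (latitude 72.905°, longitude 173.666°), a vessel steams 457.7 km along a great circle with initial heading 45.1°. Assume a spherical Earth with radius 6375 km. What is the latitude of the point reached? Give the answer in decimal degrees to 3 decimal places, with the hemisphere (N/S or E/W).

75.521°N

δ = d/R = 457.7/6375 = 0.071796 rad
φ₂ = arcsin(sin φ₁ cos δ + cos φ₁ sin δ cos θ)
   = arcsin(0.95582·0.99742 + 0.29396·0.07173·0.70587) = 75.52135°
λ₂ = λ₁ + atan2(sin θ sin δ cos φ₁, cos δ − sin φ₁ sin φ₂) = -174.60788°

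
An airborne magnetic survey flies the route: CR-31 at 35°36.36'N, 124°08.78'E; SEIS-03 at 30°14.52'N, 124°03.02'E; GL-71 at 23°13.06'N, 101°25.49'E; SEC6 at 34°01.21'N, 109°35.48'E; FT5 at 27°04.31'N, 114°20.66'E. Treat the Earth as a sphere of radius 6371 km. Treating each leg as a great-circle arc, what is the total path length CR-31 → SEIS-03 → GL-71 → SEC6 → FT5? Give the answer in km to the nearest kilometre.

CR-31: φ = +35.60600°, λ = +124.14633°
SEIS-03: φ = +30.24200°, λ = +124.05033°
GL-71: φ = +23.21767°, λ = +101.42483°
SEC6: φ = +34.02017°, λ = +109.59133°
FT5: φ = +27.07183°, λ = +114.34433°
CR-31→SEIS-03: c = 0.093630 rad, d = 596.52 km
SEIS-03→GL-71: c = 0.372578 rad, d = 2373.70 km
GL-71→SEC6: c = 0.226070 rad, d = 1440.29 km
SEC6→FT5: c = 0.140703 rad, d = 896.42 km
Total = 596.52 + 2373.70 + 1440.29 + 896.42 = 5306.92 km

5307 km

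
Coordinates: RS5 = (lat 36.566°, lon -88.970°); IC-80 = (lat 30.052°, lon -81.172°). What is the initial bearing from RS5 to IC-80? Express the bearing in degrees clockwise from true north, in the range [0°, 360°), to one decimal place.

Δλ = 7.7980°
y = sin Δλ · cos φ₂ = 0.117442
x = cos φ₁ sin φ₂ − sin φ₁ cos φ₂ cos Δλ = -0.108677
θ = atan2(y, x) = 132.7804° → 132.7804° (mod 360°)

132.8°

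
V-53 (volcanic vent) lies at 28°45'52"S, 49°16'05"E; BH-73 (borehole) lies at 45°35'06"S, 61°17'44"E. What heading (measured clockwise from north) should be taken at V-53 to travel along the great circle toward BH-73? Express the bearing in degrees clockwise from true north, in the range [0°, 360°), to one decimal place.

V-53: φ = -28.76444°, λ = +49.26806°
BH-73: φ = -45.58500°, λ = +61.29556°
Δλ = 12.0275°
y = sin Δλ · cos φ₂ = 0.145836
x = cos φ₁ sin φ₂ − sin φ₁ cos φ₂ cos Δλ = -0.296768
θ = atan2(y, x) = 153.8299° → 153.8299° (mod 360°)

153.8°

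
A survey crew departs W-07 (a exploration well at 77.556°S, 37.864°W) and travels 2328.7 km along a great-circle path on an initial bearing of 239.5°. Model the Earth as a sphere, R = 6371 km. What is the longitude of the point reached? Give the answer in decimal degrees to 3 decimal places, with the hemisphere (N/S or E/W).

123.389°W

δ = d/R = 2328.7/6371 = 0.365516 rad
φ₂ = arcsin(sin φ₁ cos δ + cos φ₁ sin δ cos θ)
   = arcsin(-0.97651·0.93394 + 0.21549·0.35743·-0.50754) = -72.00617°
λ₂ = λ₁ + atan2(sin θ sin δ cos φ₁, cos δ − sin φ₁ sin φ₂) = -123.38911°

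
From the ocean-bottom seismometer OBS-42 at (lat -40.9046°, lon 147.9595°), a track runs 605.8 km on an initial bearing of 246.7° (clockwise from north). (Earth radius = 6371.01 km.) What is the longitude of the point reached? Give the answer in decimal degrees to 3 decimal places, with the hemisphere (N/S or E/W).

141.127°E

δ = d/R = 605.8/6371.01 = 0.095087 rad
φ₂ = arcsin(sin φ₁ cos δ + cos φ₁ sin δ cos θ)
   = arcsin(-0.65480·0.99548 + 0.75580·0.09494·-0.39555) = -42.86141°
λ₂ = λ₁ + atan2(sin θ sin δ cos φ₁, cos δ − sin φ₁ sin φ₂) = 141.12719°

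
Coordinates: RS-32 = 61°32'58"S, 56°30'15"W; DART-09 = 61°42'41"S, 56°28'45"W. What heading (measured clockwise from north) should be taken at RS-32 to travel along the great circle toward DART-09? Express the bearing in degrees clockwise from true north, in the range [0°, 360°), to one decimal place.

175.8°

RS-32: φ = -61.54944°, λ = -56.50417°
DART-09: φ = -61.71139°, λ = -56.47917°
Δλ = 0.0250°
y = sin Δλ · cos φ₂ = 0.000207
x = cos φ₁ sin φ₂ − sin φ₁ cos φ₂ cos Δλ = -0.002826
θ = atan2(y, x) = 175.8158° → 175.8158° (mod 360°)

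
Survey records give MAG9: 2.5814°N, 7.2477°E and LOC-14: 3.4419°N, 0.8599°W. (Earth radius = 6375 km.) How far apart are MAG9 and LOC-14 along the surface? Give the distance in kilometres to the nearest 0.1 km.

Δφ = 0.8605°,  Δλ = -8.1076°
a = sin²(Δφ/2) + cos φ₁ cos φ₂ sin²(Δλ/2) = 0.005040
c = 2·arcsin(√a) = 0.142103 rad = 8.1419°
d = R·c = 6375 × 0.142103 = 905.9 km

905.9 km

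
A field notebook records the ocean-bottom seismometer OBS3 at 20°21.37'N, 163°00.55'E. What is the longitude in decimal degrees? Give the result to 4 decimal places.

163.0092°E

163° + 0.55′/60 = 163 + 0.00917 = 163.0092°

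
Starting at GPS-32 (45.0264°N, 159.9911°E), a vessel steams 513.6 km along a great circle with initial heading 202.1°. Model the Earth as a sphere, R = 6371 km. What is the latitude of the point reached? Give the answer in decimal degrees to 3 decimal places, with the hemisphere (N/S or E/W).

40.723°N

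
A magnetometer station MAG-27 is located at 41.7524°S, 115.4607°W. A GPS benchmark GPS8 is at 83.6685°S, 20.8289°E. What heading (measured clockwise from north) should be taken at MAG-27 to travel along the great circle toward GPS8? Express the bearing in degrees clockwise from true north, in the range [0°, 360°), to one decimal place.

174.5°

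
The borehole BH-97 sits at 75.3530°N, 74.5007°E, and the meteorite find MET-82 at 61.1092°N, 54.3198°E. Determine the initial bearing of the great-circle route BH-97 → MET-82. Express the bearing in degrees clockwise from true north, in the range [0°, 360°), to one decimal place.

Δλ = -20.1809°
y = sin Δλ · cos φ₂ = -0.166677
x = cos φ₁ sin φ₂ − sin φ₁ cos φ₂ cos Δλ = -0.217351
θ = atan2(y, x) = -142.5170° → 217.4830° (mod 360°)

217.5°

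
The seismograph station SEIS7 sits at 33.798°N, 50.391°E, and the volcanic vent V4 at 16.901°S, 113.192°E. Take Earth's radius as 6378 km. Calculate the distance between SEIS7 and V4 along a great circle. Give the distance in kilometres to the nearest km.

Δφ = -50.6990°,  Δλ = 62.8010°
a = sin²(Δφ/2) + cos φ₁ cos φ₂ sin²(Δλ/2) = 0.399143
c = 2·arcsin(√a) = 1.367688 rad = 78.3628°
d = R·c = 6378 × 1.367688 = 8723.1 km

8723 km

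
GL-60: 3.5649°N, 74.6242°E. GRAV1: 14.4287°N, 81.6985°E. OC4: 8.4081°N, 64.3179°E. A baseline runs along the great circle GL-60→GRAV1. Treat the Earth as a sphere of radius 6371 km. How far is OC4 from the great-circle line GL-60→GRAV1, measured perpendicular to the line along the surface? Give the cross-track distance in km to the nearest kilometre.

1252 km

δ₁₃ = central angle GL-60→OC4 = 0.197811 rad  (haversine)
θ₁₃ = bearing GL-60→OC4 = 295.764°,  θ₁₂ = bearing GL-60→GRAV1 = 32.264°
dₓₜ = R·arcsin(sin δ₁₃ · sin(θ₁₃ − θ₁₂)) = 6371·arcsin(0.19652·sin(263.500°)) = -1252.045 km
|dₓₜ| = 1252.045 km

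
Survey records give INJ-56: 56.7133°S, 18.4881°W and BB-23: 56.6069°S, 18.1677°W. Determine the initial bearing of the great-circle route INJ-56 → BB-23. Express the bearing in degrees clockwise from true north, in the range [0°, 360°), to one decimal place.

59.0°

Δλ = 0.3204°
y = sin Δλ · cos φ₂ = 0.003078
x = cos φ₁ sin φ₂ − sin φ₁ cos φ₂ cos Δλ = 0.001850
θ = atan2(y, x) = 58.9925° → 58.9925° (mod 360°)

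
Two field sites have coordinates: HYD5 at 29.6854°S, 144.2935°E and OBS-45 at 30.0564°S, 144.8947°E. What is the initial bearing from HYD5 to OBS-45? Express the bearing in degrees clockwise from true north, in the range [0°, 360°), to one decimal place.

Δλ = 0.6012°
y = sin Δλ · cos φ₂ = 0.009082
x = cos φ₁ sin φ₂ − sin φ₁ cos φ₂ cos Δλ = -0.006499
θ = atan2(y, x) = 125.5866° → 125.5866° (mod 360°)

125.6°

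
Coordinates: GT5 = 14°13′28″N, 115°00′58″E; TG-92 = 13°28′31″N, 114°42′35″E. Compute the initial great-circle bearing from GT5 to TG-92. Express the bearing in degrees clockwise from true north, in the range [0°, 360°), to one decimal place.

201.7°

GT5: φ = +14.22444°, λ = +115.01611°
TG-92: φ = +13.47528°, λ = +114.70972°
Δλ = -0.3064°
y = sin Δλ · cos φ₂ = -0.005200
x = cos φ₁ sin φ₂ − sin φ₁ cos φ₂ cos Δλ = -0.013072
θ = atan2(y, x) = -158.3060° → 201.6940° (mod 360°)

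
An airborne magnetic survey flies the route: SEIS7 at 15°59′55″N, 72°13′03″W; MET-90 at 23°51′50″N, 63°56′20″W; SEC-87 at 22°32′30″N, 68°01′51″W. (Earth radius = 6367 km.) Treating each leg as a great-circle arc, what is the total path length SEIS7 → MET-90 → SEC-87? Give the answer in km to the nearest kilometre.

SEIS7: φ = +15.99861°, λ = -72.21750°
MET-90: φ = +23.86389°, λ = -63.93889°
SEC-87: φ = +22.54167°, λ = -68.03083°
SEIS7→MET-90: c = 0.193006 rad, d = 1228.87 km
MET-90→SEC-87: c = 0.069576 rad, d = 442.99 km
Total = 1228.87 + 442.99 = 1671.86 km

1672 km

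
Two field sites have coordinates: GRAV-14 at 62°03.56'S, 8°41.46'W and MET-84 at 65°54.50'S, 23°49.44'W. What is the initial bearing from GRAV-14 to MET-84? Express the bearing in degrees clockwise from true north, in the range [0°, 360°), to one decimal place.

GRAV-14: φ = -62.05933°, λ = -8.69100°
MET-84: φ = -65.90833°, λ = -23.82400°
Δλ = -15.1330°
y = sin Δλ · cos φ₂ = -0.106564
x = cos φ₁ sin φ₂ − sin φ₁ cos φ₂ cos Δλ = -0.079632
θ = atan2(y, x) = -126.7697° → 233.2303° (mod 360°)

233.2°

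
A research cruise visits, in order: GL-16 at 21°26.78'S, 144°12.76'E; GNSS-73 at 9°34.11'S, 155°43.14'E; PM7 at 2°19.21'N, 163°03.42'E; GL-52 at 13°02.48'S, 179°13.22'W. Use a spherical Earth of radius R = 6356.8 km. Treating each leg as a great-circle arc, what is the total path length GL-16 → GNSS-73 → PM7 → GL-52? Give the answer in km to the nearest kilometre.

GL-16: φ = -21.44633°, λ = +144.21267°
GNSS-73: φ = -9.56850°, λ = +155.71900°
PM7: φ = +2.32017°, λ = +163.05700°
GL-52: φ = -13.04133°, λ = -179.22033°
GL-16→GNSS-73: c = 0.283283 rad, d = 1800.77 km
GNSS-73→PM7: c = 0.243582 rad, d = 1548.40 km
PM7→GL-52: c = 0.407595 rad, d = 2591.00 km
Total = 1800.77 + 1548.40 + 2591.00 = 5940.17 km

5940 km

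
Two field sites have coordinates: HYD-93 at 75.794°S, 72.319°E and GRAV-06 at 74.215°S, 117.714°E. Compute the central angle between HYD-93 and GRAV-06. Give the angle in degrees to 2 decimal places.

Δφ = 1.5790°,  Δλ = 45.3950°
a = sin²(Δφ/2) + cos φ₁ cos φ₂ sin²(Δλ/2) = 0.010130
c = 2·arcsin(√a) = 0.201634 rad = 11.5528°

11.55°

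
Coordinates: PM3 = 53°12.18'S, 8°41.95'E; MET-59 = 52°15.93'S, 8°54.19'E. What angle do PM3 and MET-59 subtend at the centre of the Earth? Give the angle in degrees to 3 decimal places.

PM3: φ = -53.20300°, λ = +8.69917°
MET-59: φ = -52.26550°, λ = +8.90317°
Δφ = 0.9375°,  Δλ = 0.2040°
a = sin²(Δφ/2) + cos φ₁ cos φ₂ sin²(Δλ/2) = 0.000068
c = 2·arcsin(√a) = 0.016504 rad = 0.9456°

0.946°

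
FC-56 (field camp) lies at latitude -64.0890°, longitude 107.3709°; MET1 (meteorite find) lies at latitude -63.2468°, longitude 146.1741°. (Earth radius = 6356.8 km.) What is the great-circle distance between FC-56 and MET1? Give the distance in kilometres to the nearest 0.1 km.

1882.3 km

Δφ = 0.8422°,  Δλ = 38.8032°
a = sin²(Δφ/2) + cos φ₁ cos φ₂ sin²(Δλ/2) = 0.021760
c = 2·arcsin(√a) = 0.296106 rad = 16.9656°
d = R·c = 6356.8 × 0.296106 = 1882.3 km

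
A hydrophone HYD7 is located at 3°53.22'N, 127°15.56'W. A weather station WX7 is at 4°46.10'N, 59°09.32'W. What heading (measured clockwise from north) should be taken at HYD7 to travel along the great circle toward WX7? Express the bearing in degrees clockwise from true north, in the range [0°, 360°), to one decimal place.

HYD7: φ = +3.88700°, λ = -127.25933°
WX7: φ = +4.76833°, λ = -59.15533°
Δλ = 68.1040°
y = sin Δλ · cos φ₂ = 0.924651
x = cos φ₁ sin φ₂ − sin φ₁ cos φ₂ cos Δλ = 0.057743
θ = atan2(y, x) = 86.4266° → 86.4266° (mod 360°)

86.4°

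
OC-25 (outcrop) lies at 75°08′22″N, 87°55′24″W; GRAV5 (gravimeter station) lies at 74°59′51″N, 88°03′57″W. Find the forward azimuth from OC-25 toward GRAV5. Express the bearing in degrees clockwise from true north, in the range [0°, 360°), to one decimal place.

194.6°

OC-25: φ = +75.13944°, λ = -87.92333°
GRAV5: φ = +74.99750°, λ = -88.06583°
Δλ = -0.1425°
y = sin Δλ · cos φ₂ = -0.000644
x = cos φ₁ sin φ₂ − sin φ₁ cos φ₂ cos Δλ = -0.002477
θ = atan2(y, x) = -165.4282° → 194.5718° (mod 360°)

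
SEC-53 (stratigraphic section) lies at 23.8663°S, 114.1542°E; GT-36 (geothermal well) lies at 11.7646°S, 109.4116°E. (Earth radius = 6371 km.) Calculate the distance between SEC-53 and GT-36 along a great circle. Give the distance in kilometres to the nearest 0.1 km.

1435.8 km

Δφ = 12.1017°,  Δλ = -4.7426°
a = sin²(Δφ/2) + cos φ₁ cos φ₂ sin²(Δλ/2) = 0.012644
c = 2·arcsin(√a) = 0.225369 rad = 12.9127°
d = R·c = 6371 × 0.225369 = 1435.8 km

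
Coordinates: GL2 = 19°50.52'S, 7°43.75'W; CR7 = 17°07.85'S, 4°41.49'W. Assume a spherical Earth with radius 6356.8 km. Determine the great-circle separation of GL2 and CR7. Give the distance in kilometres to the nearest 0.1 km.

438.9 km

GL2: φ = -19.84200°, λ = -7.72917°
CR7: φ = -17.13083°, λ = -4.69150°
Δφ = 2.7112°,  Δλ = 3.0377°
a = sin²(Δφ/2) + cos φ₁ cos φ₂ sin²(Δλ/2) = 0.001191
c = 2·arcsin(√a) = 0.069041 rad = 3.9557°
d = R·c = 6356.8 × 0.069041 = 438.9 km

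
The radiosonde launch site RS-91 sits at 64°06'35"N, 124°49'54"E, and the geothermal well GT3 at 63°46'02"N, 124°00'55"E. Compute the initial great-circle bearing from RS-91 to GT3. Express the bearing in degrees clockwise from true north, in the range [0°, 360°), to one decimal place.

RS-91: φ = +64.10972°, λ = +124.83167°
GT3: φ = +63.76722°, λ = +124.01528°
Δλ = -0.8164°
y = sin Δλ · cos φ₂ = -0.006298
x = cos φ₁ sin φ₂ − sin φ₁ cos φ₂ cos Δλ = -0.005937
θ = atan2(y, x) = -133.3118° → 226.6882° (mod 360°)

226.7°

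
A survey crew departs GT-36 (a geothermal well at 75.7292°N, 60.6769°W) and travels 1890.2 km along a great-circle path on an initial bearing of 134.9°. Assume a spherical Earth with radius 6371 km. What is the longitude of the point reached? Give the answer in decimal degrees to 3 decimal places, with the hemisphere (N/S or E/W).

35.257°W

δ = d/R = 1890.2/6371 = 0.296688 rad
φ₂ = arcsin(sin φ₁ cos δ + cos φ₁ sin δ cos θ)
   = arcsin(0.96914·0.95631 + 0.24651·0.29235·-0.70587) = 61.15519°
λ₂ = λ₁ + atan2(sin θ sin δ cos φ₁, cos δ − sin φ₁ sin φ₂) = -35.25698°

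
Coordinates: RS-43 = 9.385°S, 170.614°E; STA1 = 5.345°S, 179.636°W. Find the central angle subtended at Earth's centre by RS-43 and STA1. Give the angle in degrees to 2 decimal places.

10.48°

Δφ = 4.0400°,  Δλ = 9.7500°
a = sin²(Δφ/2) + cos φ₁ cos φ₂ sin²(Δλ/2) = 0.008337
c = 2·arcsin(√a) = 0.182866 rad = 10.4775°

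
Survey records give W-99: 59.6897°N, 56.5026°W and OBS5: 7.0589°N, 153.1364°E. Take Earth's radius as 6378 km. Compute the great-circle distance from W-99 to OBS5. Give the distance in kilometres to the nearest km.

12158 km

Δφ = -52.6308°,  Δλ = -150.3610°
a = sin²(Δφ/2) + cos φ₁ cos φ₂ sin²(Δλ/2) = 0.664617
c = 2·arcsin(√a) = 1.906288 rad = 109.2223°
d = R·c = 6378 × 1.906288 = 12158.3 km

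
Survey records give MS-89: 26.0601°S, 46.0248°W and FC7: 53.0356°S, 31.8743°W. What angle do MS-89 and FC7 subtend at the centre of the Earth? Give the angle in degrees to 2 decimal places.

Δφ = -26.9755°,  Δλ = 14.1505°
a = sin²(Δφ/2) + cos φ₁ cos φ₂ sin²(Δλ/2) = 0.062595
c = 2·arcsin(√a) = 0.505753 rad = 28.9775°

28.98°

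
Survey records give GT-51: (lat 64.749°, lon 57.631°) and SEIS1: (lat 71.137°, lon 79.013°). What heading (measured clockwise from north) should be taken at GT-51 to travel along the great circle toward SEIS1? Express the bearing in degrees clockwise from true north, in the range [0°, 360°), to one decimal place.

41.9°

Δλ = 21.3820°
y = sin Δλ · cos φ₂ = 0.117872
x = cos φ₁ sin φ₂ − sin φ₁ cos φ₂ cos Δλ = 0.131388
θ = atan2(y, x) = 41.8964° → 41.8964° (mod 360°)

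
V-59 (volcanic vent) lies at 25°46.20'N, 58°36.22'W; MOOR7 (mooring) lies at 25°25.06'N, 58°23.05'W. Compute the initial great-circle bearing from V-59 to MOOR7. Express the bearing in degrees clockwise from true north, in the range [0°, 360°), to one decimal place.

V-59: φ = +25.77000°, λ = -58.60367°
MOOR7: φ = +25.41767°, λ = -58.38417°
Δλ = 0.2195°
y = sin Δλ · cos φ₂ = 0.003460
x = cos φ₁ sin φ₂ − sin φ₁ cos φ₂ cos Δλ = -0.006146
θ = atan2(y, x) = 150.6226° → 150.6226° (mod 360°)

150.6°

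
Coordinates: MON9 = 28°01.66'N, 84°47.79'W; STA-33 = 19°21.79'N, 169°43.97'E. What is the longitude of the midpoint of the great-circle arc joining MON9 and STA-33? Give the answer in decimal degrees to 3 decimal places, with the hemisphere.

140.034°W

MON9: φ = +28.02767°, λ = -84.79650°
STA-33: φ = +19.36317°, λ = +169.73283°
Bx = cos φ₂ cos Δλ = -0.251657,  By = cos φ₂ sin Δλ = -0.909253
φₘ = atan2(sin φ₁ + sin φ₂, √((cos φ₁ + Bx)² + By²)) = 35.90920°
λₘ = λ₁ + atan2(By, cos φ₁ + Bx) = -140.03404°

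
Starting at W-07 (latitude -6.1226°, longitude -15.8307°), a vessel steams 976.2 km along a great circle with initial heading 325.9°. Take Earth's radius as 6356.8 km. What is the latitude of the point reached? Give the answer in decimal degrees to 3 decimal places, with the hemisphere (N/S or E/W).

1.177°N

δ = d/R = 976.2/6356.8 = 0.153568 rad
φ₂ = arcsin(sin φ₁ cos δ + cos φ₁ sin δ cos θ)
   = arcsin(-0.10666·0.98823 + 0.99430·0.15296·0.82806) = 1.17697°
λ₂ = λ₁ + atan2(sin θ sin δ cos φ₁, cos δ − sin φ₁ sin φ₂) = -20.75136°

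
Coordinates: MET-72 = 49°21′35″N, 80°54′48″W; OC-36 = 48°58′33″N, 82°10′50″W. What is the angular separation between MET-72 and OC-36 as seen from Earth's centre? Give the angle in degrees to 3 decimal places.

MET-72: φ = +49.35972°, λ = -80.91333°
OC-36: φ = +48.97583°, λ = -82.18056°
Δφ = -0.3839°,  Δλ = -1.2672°
a = sin²(Δφ/2) + cos φ₁ cos φ₂ sin²(Δλ/2) = 0.000064
c = 2·arcsin(√a) = 0.015938 rad = 0.9132°

0.913°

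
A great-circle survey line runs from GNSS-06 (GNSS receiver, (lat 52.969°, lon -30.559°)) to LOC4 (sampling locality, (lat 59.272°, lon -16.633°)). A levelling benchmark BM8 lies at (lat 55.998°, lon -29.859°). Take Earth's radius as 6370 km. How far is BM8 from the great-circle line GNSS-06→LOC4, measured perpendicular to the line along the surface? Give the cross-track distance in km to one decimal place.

208.7 km

δ₁₃ = central angle GNSS-06→BM8 = 0.053340 rad  (haversine)
θ₁₃ = bearing GNSS-06→BM8 = 7.362°,  θ₁₂ = bearing GNSS-06→LOC4 = 45.280°
dₓₜ = R·arcsin(sin δ₁₃ · sin(θ₁₃ − θ₁₂)) = 6370·arcsin(0.05331·sin(-37.918°)) = -208.739 km
|dₓₜ| = 208.739 km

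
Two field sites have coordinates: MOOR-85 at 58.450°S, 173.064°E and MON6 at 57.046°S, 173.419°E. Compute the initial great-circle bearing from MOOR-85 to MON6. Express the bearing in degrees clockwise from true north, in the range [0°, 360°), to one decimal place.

7.8°

Δλ = 0.3550°
y = sin Δλ · cos φ₂ = 0.003370
x = cos φ₁ sin φ₂ − sin φ₁ cos φ₂ cos Δλ = 0.024493
θ = atan2(y, x) = 7.8349° → 7.8349° (mod 360°)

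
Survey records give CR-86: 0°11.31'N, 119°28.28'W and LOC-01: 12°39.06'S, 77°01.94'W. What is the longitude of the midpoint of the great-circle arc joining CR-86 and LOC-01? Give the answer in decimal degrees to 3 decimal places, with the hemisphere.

98.525°W

CR-86: φ = +0.18850°, λ = -119.47133°
LOC-01: φ = -12.65100°, λ = -77.03233°
Bx = cos φ₂ cos Δλ = 0.720079,  By = cos φ₂ sin Δλ = 0.658422
φₘ = atan2(sin φ₁ + sin φ₂, √((cos φ₁ + Bx)² + By²)) = -6.68042°
λₘ = λ₁ + atan2(By, cos φ₁ + Bx) = -98.52513°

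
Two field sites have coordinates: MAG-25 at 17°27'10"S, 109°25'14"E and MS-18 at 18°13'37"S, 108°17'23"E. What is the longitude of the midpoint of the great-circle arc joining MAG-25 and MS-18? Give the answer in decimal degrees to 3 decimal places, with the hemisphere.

MAG-25: φ = -17.45278°, λ = +109.42056°
MS-18: φ = -18.22694°, λ = +108.28972°
Bx = cos φ₂ cos Δλ = 0.949640,  By = cos φ₂ sin Δλ = -0.018745
φₘ = atan2(sin φ₁ + sin φ₂, √((cos φ₁ + Bx)² + By²)) = -17.84067°
λₘ = λ₁ + atan2(By, cos φ₁ + Bx) = 108.85637°

108.856°E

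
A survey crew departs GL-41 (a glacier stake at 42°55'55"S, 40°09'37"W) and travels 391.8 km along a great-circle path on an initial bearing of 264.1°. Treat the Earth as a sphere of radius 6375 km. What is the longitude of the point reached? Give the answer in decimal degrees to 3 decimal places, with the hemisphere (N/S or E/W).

GL-41: φ = -42.93194°, λ = -40.16028°
δ = d/R = 391.8/6375 = 0.061459 rad
φ₂ = arcsin(sin φ₁ cos δ + cos φ₁ sin δ cos θ)
   = arcsin(-0.68113·0.99811 + 0.73216·0.06142·-0.10279) = -43.19361°
λ₂ = λ₁ + atan2(sin θ sin δ cos φ₁, cos δ − sin φ₁ sin φ₂) = -44.96737°

44.967°W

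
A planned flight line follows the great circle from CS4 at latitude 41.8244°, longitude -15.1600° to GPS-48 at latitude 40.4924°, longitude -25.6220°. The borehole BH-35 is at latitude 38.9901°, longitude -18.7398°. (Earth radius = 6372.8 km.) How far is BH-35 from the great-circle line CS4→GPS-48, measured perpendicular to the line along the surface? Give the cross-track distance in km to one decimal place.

δ₁₃ = central angle CS4→BH-35 = 0.068620 rad  (haversine)
θ₁₃ = bearing CS4→BH-35 = 225.056°,  θ₁₂ = bearing CS4→GPS-48 = 263.877°
dₓₜ = R·arcsin(sin δ₁₃ · sin(θ₁₃ − θ₁₂)) = 6372.8·arcsin(0.06857·sin(-38.821°)) = -274.008 km
|dₓₜ| = 274.008 km

274.0 km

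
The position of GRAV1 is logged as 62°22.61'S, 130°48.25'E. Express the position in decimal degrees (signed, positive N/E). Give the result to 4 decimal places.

-62.3768°, +130.8042°

lat: 62.3768° S → -62.3768°
lon: 130.8042° E → +130.8042°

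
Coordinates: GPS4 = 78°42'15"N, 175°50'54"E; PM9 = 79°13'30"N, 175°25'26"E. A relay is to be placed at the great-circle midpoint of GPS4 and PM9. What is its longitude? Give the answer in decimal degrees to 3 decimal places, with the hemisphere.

175.641°E

GPS4: φ = +78.70417°, λ = +175.84833°
PM9: φ = +79.22500°, λ = +175.42389°
Bx = cos φ₂ cos Δλ = 0.186948,  By = cos φ₂ sin Δλ = -0.001385
φₘ = atan2(sin φ₁ + sin φ₂, √((cos φ₁ + Bx)² + By²)) = 78.96466°
λₘ = λ₁ + atan2(By, cos φ₁ + Bx) = 175.64106°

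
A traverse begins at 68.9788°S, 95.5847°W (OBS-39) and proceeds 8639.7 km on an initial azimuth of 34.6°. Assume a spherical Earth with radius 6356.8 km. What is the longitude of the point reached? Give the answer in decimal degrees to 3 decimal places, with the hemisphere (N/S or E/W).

61.697°W

δ = d/R = 8639.7/6356.8 = 1.359127 rad
φ₂ = arcsin(sin φ₁ cos δ + cos φ₁ sin δ cos θ)
   = arcsin(-0.93345·0.21009 + 0.35871·0.97768·0.82314) = 5.31148°
λ₂ = λ₁ + atan2(sin θ sin δ cos φ₁, cos δ − sin φ₁ sin φ₂) = -61.69717°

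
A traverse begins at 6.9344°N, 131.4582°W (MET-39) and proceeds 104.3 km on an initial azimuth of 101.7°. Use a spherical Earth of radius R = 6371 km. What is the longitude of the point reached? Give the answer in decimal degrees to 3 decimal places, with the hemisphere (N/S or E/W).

δ = d/R = 104.3/6371 = 0.016371 rad
φ₂ = arcsin(sin φ₁ cos δ + cos φ₁ sin δ cos θ)
   = arcsin(0.12073·0.99987 + 0.99269·0.01637·-0.20279) = 6.74330°
λ₂ = λ₁ + atan2(sin θ sin δ cos φ₁, cos δ − sin φ₁ sin φ₂) = -130.53330°

130.533°W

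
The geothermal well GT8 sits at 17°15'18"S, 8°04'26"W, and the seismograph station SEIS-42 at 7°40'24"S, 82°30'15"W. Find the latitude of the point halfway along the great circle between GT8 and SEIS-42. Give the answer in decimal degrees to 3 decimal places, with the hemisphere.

15.511°S

GT8: φ = -17.25500°, λ = -8.07389°
SEIS-42: φ = -7.67333°, λ = -82.50417°
Bx = cos φ₂ cos Δλ = 0.266007,  By = cos φ₂ sin Δλ = -0.954679
φₘ = atan2(sin φ₁ + sin φ₂, √((cos φ₁ + Bx)² + By²)) = -15.51094°
λₘ = λ₁ + atan2(By, cos φ₁ + Bx) = -46.09509°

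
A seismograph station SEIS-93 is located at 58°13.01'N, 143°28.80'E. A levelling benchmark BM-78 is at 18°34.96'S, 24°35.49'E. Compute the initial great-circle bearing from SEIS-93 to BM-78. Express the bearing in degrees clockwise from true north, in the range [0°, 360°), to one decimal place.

SEIS-93: φ = +58.21683°, λ = +143.48000°
BM-78: φ = -18.58267°, λ = +24.59150°
Δλ = -118.8885°
y = sin Δλ · cos φ₂ = -0.829914
x = cos φ₁ sin φ₂ − sin φ₁ cos φ₂ cos Δλ = 0.221407
θ = atan2(y, x) = -75.0624° → 284.9376° (mod 360°)

284.9°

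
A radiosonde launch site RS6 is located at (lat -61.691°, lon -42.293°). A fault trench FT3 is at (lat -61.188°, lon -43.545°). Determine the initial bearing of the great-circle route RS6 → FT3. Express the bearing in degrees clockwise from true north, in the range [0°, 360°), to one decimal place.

Δλ = -1.2520°
y = sin Δλ · cos φ₂ = -0.010530
x = cos φ₁ sin φ₂ − sin φ₁ cos φ₂ cos Δλ = 0.008678
θ = atan2(y, x) = -50.5092° → 309.4908° (mod 360°)

309.5°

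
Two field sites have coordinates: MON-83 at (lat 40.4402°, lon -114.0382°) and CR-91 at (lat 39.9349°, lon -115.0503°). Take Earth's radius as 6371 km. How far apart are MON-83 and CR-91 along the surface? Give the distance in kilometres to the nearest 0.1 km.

102.7 km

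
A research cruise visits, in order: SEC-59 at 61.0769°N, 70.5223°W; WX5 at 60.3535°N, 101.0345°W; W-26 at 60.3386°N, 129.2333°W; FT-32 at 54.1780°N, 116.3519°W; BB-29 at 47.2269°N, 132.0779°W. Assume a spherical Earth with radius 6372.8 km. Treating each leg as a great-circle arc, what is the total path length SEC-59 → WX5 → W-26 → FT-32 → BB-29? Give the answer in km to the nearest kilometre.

SEC-59→WX5: c = 0.258431 rad, d = 1646.93 km
WX5→W-26: c = 0.241640 rad, d = 1539.92 km
W-26→FT-32: c = 0.161818 rad, d = 1031.24 km
FT-32→BB-29: c = 0.211235 rad, d = 1346.16 km
Total = 1646.93 + 1539.92 + 1031.24 + 1346.16 = 5564.25 km

5564 km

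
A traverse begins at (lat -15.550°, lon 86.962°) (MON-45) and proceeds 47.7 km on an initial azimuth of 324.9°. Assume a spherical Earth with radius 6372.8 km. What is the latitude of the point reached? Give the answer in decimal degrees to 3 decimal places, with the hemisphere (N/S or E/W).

δ = d/R = 47.7/6372.8 = 0.007485 rad
φ₂ = arcsin(sin φ₁ cos δ + cos φ₁ sin δ cos θ)
   = arcsin(-0.26808·0.99997 + 0.96340·0.00748·0.81815) = -15.19899°
λ₂ = λ₁ + atan2(sin θ sin δ cos φ₁, cos δ − sin φ₁ sin φ₂) = 86.70647°

15.199°S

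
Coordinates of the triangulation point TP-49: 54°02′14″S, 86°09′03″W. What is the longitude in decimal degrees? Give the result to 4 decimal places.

86° + 9′/60 + 3″/3600 = 86 + 0.15000 + 0.00083 = 86.1508°

86.1508°W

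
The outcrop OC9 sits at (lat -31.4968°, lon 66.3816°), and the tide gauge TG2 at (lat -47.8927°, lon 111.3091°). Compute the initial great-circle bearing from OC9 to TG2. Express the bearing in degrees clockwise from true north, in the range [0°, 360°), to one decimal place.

Δλ = 44.9275°
y = sin Δλ · cos φ₂ = 0.473530
x = cos φ₁ sin φ₂ − sin φ₁ cos φ₂ cos Δλ = -0.384564
θ = atan2(y, x) = 129.0808° → 129.0808° (mod 360°)

129.1°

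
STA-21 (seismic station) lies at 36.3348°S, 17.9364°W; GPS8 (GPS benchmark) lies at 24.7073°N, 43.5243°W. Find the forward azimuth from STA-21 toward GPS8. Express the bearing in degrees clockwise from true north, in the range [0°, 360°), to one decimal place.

334.5°

Δλ = -25.5879°
y = sin Δλ · cos φ₂ = -0.392357
x = cos φ₁ sin φ₂ − sin φ₁ cos φ₂ cos Δλ = 0.822185
θ = atan2(y, x) = -25.5111° → 334.4889° (mod 360°)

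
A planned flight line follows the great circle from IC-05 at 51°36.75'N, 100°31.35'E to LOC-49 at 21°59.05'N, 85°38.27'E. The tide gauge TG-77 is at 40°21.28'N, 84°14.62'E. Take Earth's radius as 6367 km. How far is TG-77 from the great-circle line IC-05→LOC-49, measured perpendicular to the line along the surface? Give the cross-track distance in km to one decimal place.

721.7 km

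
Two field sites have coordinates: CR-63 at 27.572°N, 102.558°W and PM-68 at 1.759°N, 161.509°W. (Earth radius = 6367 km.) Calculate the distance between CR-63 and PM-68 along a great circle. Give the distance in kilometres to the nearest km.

6877 km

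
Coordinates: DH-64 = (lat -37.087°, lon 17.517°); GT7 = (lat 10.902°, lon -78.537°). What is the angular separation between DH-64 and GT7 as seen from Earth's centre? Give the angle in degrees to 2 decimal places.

101.34°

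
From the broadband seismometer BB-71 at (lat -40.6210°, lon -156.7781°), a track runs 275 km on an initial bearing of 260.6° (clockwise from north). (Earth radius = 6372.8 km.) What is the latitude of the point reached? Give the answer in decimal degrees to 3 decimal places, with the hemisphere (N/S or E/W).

40.980°S

δ = d/R = 275/6372.8 = 0.043152 rad
φ₂ = arcsin(sin φ₁ cos δ + cos φ₁ sin δ cos θ)
   = arcsin(-0.65105·0.99907 + 0.75903·0.04314·-0.16333) = -40.97990°
λ₂ = λ₁ + atan2(sin θ sin δ cos φ₁, cos δ − sin φ₁ sin φ₂) = -160.00985°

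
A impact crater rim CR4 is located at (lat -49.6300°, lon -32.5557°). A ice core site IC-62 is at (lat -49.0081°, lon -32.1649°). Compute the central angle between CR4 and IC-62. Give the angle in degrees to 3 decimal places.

0.672°

Δφ = 0.6219°,  Δλ = 0.3908°
a = sin²(Δφ/2) + cos φ₁ cos φ₂ sin²(Δλ/2) = 0.000034
c = 2·arcsin(√a) = 0.011729 rad = 0.6720°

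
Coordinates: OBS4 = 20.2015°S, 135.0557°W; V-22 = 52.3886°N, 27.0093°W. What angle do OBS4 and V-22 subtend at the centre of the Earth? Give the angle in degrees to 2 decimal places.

Δφ = 72.5901°,  Δλ = 108.0464°
a = sin²(Δφ/2) + cos φ₁ cos φ₂ sin²(Δλ/2) = 0.725494
c = 2·arcsin(√a) = 2.038667 rad = 116.8070°

116.81°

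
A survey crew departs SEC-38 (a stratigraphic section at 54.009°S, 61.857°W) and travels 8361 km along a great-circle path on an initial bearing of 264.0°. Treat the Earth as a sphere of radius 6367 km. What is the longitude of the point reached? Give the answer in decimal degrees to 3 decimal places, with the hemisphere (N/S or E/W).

147.816°W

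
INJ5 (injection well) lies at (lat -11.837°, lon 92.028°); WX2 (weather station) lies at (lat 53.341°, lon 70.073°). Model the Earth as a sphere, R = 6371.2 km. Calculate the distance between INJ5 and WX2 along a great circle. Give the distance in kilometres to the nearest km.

7542 km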